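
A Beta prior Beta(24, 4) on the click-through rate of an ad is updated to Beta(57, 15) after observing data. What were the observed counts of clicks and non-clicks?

33 clicks and 11 non-clicks

Beta is conjugate to the binomial likelihood: posterior = Beta(α+s, β+f).
Match parameters: s=57−24=33, f=15−4=11.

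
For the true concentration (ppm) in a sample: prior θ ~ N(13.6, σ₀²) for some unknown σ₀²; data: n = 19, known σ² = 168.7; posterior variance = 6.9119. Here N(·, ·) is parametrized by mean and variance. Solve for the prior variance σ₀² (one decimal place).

σ₀² = 31.2

Posterior precision equals prior precision plus data precision: 1/σ_n² = 1/σ₀² + n/σ².
So 1/σ₀² = 1/6.9119 − 19/168.7 = 0.144678 − 0.112626 = 0.032052.
Hence σ₀² = 1/0.032052 ≈ 31.2.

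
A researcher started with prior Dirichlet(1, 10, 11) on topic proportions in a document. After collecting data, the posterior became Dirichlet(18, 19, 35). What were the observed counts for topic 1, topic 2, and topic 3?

counts (17, 9, 24)

For a Dirichlet(α) prior with multinomial counts c, the posterior is Dirichlet(α + c) componentwise.
Counts are posterior − prior componentwise: 18−1=17, 19−10=9, 35−11=24.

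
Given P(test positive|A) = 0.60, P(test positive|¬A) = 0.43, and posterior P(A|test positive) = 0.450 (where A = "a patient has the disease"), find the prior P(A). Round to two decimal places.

Bayes' rule in odds form gives O(A|E) = O(A)·[P(E|A)/P(E|¬A)], hence O(A) = O(A|E)/LR.
Posterior odds = 0.450/(1−0.450) = 0.8182. LR = 0.60/0.43 = 1.3953.
Prior odds = 0.8182/1.3953 = 0.5864, so P(A) = 0.5864/(1+0.5864) ≈ 0.37.

P(A) = 0.37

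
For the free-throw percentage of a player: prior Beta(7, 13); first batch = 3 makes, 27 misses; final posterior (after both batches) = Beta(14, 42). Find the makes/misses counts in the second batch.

Sequential conjugate updates are equivalent to a single update on the pooled data, so total successes = posterior α − prior α and total failures = posterior β − prior β.
Total across both batches: 14−7=7 makes, 42−13=29 misses.
Subtract the first batch: 7−3=4 makes and 29−27=2 misses.

4 makes and 2 misses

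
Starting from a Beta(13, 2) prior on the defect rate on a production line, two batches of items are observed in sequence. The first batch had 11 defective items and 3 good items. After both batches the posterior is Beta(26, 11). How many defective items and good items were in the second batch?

Because Beta–binomial updating is additive in the counts, the combined data contributed (α_post−α_prior, β_post−β_prior) successes and failures.
Total across both batches: 26−13=13 defective items, 11−2=9 good items.
Subtract the first batch: 13−11=2 defective items and 9−3=6 good items.

2 defective items and 6 good items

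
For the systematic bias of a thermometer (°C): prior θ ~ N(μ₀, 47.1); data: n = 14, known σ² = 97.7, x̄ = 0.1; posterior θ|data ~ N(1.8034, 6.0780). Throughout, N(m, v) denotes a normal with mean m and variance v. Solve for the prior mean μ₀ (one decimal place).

μ₀ = 13.3

With known observation variance, the Normal–Normal posterior has precision τ_n = τ₀ + n/σ² and mean μ_n = (τ₀μ₀ + (n/σ²)x̄)/τ_n.
Here τ₀ = 1/47.1 = 0.021231 and τ_data = 14/97.7 = 0.143296, so τ_n = 0.164527.
Rearranging for μ₀: μ₀ = (μ_n·τ_n − τ_data·x̄)/τ₀ = (1.8034·0.164527 − 0.143296·0.1) / 0.021231 = 0.282378/0.021231 ≈ 13.3.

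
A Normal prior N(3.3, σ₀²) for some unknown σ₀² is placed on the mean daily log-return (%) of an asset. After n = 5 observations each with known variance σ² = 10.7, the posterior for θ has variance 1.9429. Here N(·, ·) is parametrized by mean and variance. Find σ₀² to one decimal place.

For the Normal–Normal model with known σ², precisions add: τ_n = τ₀ + n/σ².
So 1/σ₀² = 1/1.9429 − 5/10.7 = 0.514695 − 0.467290 = 0.047405.
Hence σ₀² = 1/0.047405 ≈ 21.1.

σ₀² = 21.1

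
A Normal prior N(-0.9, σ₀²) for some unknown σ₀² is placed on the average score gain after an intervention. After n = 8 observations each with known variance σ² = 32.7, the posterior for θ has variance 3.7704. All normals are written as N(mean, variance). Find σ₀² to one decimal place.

σ₀² = 48.6

For the Normal–Normal model with known σ², precisions add: τ_n = τ₀ + n/σ².
So 1/σ₀² = 1/3.7704 − 8/32.7 = 0.265224 − 0.244648 = 0.020576.
Hence σ₀² = 1/0.020576 ≈ 48.6.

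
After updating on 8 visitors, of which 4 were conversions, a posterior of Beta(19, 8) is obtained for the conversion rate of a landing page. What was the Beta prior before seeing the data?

A Beta(α, β) prior with s successes and f failures in binomial data gives a Beta(α+s, β+f) posterior.
Subtract the data counts: 19−4=15, 8−4=4.

Beta(15, 4)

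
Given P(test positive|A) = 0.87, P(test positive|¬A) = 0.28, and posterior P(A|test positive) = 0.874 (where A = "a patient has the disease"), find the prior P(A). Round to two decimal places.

Bayes' rule in odds form gives O(A|E) = O(A)·[P(E|A)/P(E|¬A)], hence O(A) = O(A|E)/LR.
Posterior odds = 0.874/(1−0.874) = 6.9365. LR = 0.87/0.28 = 3.1071.
Prior odds = 6.9365/3.1071 = 2.2325, so P(A) = 2.2325/(1+2.2325) ≈ 0.69.

P(A) = 0.69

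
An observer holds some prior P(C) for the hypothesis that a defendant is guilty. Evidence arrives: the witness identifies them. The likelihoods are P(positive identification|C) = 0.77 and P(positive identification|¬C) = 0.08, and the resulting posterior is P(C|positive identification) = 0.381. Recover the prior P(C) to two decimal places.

In odds form, posterior odds = prior odds × likelihood ratio, so prior odds = posterior odds ÷ LR.
Posterior odds = 0.381/(1−0.381) = 0.6155. LR = 0.77/0.08 = 9.6250.
Prior odds = 0.6155/9.6250 = 0.0639, so P(C) = 0.0639/(1+0.0639) ≈ 0.06.

P(C) = 0.06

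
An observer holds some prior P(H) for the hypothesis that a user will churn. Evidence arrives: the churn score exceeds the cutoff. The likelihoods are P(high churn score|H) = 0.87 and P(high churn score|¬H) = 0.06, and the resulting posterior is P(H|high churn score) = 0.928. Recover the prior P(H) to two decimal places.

P(H) = 0.47

In odds form, posterior odds = prior odds × likelihood ratio, so prior odds = posterior odds ÷ LR.
Posterior odds = 0.928/(1−0.928) = 12.8889. LR = 0.87/0.06 = 14.5000.
Prior odds = 12.8889/14.5000 = 0.8889, so P(H) = 0.8889/(1+0.8889) ≈ 0.47.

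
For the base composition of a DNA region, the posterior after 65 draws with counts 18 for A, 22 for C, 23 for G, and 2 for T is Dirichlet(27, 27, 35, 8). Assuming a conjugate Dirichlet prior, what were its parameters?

For a Dirichlet(α) prior with multinomial counts c, the posterior is Dirichlet(α + c) componentwise.
Subtract each count from the matching posterior parameter: 27−18=9, 27−22=5, 35−23=12, 8−2=6.

Dirichlet(9, 5, 12, 6)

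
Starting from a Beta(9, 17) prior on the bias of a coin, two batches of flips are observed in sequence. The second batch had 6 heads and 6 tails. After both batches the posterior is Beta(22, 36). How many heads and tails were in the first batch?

Sequential conjugate updates are equivalent to a single update on the pooled data, so total successes = posterior α − prior α and total failures = posterior β − prior β.
Total across both batches: 22−9=13 heads, 36−17=19 tails.
Subtract the second batch: 13−6=7 heads and 19−6=13 tails.

7 heads and 13 tails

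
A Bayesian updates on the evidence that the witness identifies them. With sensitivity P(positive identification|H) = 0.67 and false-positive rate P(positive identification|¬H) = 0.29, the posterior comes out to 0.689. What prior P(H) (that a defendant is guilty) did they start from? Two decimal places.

In odds form, posterior odds = prior odds × likelihood ratio, so prior odds = posterior odds ÷ LR.
Posterior odds = 0.689/(1−0.689) = 2.2154. LR = 0.67/0.29 = 2.3103.
Prior odds = 2.2154/2.3103 = 0.9589, so P(H) = 0.9589/(1+0.9589) ≈ 0.49.

P(H) = 0.49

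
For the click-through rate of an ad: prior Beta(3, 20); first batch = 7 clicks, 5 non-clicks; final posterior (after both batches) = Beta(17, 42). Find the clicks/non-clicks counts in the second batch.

7 clicks and 17 non-clicks

Because Beta–binomial updating is additive in the counts, the combined data contributed (α_post−α_prior, β_post−β_prior) successes and failures.
Total across both batches: 17−3=14 clicks, 42−20=22 non-clicks.
Subtract the first batch: 14−7=7 clicks and 22−5=17 non-clicks.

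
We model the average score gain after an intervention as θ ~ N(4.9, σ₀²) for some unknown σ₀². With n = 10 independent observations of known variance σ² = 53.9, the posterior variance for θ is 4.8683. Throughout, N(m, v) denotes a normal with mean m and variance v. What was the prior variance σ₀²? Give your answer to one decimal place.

Posterior precision equals prior precision plus data precision: 1/σ_n² = 1/σ₀² + n/σ².
So 1/σ₀² = 1/4.8683 − 10/53.9 = 0.205411 − 0.185529 = 0.019882.
Hence σ₀² = 1/0.019882 ≈ 50.3.

σ₀² = 50.3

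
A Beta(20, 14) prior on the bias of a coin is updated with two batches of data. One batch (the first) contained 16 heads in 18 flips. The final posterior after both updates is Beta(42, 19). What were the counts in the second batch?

6 heads and 3 tails

Sequential conjugate updates are equivalent to a single update on the pooled data, so total successes = posterior α − prior α and total failures = posterior β − prior β.
Total across both batches: 42−20=22 heads, 19−14=5 tails.
Subtract the first batch: 22−16=6 heads and 5−2=3 tails.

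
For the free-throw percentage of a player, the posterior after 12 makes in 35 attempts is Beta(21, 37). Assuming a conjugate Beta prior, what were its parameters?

Beta is conjugate to the binomial likelihood: posterior = Beta(a+s, b+f).
So a = 21 − 12 = 9 and b = 37 − 23 = 14.

Beta(9, 14)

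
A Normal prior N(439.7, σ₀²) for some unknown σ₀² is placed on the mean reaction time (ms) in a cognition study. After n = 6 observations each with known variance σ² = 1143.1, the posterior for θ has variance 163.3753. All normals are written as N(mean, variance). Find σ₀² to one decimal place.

For the Normal–Normal model with known σ², precisions add: τ_n = τ₀ + n/σ².
So 1/σ₀² = 1/163.3753 − 6/1143.1 = 0.006121 − 0.005249 = 0.000872.
Hence σ₀² = 1/0.000872 ≈ 1146.8.

σ₀² = 1146.8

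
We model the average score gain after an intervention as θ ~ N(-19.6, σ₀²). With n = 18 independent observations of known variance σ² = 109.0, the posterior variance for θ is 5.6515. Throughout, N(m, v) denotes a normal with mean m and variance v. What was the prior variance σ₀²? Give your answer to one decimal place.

σ₀² = 84.7

For the Normal–Normal model with known σ², precisions add: τ_n = τ₀ + n/σ².
So 1/σ₀² = 1/5.6515 − 18/109.0 = 0.176944 − 0.165138 = 0.011806.
Hence σ₀² = 1/0.011806 ≈ 84.7.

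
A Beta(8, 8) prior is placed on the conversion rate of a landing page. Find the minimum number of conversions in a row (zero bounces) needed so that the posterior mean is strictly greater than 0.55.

After k conversions and 0 bounces the posterior is Beta(8+k, 8), with mean (8+k)/(8+8+k).
Set (8+k)/(16+k) > 0.55 and solve: k > (0.55·16 − 8)/(1 − 0.55) = 1.778.
The smallest integer exceeding 1.778 is 2.

k = 2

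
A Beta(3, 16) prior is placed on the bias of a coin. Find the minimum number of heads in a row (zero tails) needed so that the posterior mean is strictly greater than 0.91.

After k heads and 0 tails the posterior is Beta(3+k, 16), with mean (3+k)/(3+16+k).
Set (3+k)/(19+k) > 0.91 and solve: k > (0.91·19 − 3)/(1 − 0.91) = 158.778.
The smallest integer exceeding 158.778 is 159.

k = 159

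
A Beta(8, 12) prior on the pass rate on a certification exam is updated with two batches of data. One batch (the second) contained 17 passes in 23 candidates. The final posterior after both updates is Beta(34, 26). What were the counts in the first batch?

Because Beta–binomial updating is additive in the counts, the combined data contributed (α_post−α_prior, β_post−β_prior) successes and failures.
Total across both batches: 34−8=26 passes, 26−12=14 failures.
Subtract the second batch: 26−17=9 passes and 14−6=8 failures.

9 passes and 8 failures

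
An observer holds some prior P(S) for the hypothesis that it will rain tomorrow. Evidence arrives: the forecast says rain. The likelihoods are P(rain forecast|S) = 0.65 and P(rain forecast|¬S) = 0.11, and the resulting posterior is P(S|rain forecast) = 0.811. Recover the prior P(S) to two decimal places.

P(S) = 0.42

Bayes' rule in odds form gives O(S|E) = O(S)·[P(E|S)/P(E|¬S)], hence O(S) = O(S|E)/LR.
Posterior odds = 0.811/(1−0.811) = 4.2910. LR = 0.65/0.11 = 5.9091.
Prior odds = 4.2910/5.9091 = 0.7262, so P(S) = 0.7262/(1+0.7262) ≈ 0.42.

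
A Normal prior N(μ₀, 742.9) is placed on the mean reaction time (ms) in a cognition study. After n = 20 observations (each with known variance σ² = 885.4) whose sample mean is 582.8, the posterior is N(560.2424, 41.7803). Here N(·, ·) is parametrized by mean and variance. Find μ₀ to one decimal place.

μ₀ = 181.7

The posterior mean is a precision-weighted average: μ_n = (τ₀μ₀ + τ_data·x̄)/(τ₀+τ_data), with τ₀=1/σ₀² and τ_data=n/σ².
Here τ₀ = 1/742.9 = 0.001346 and τ_data = 20/885.4 = 0.022589, so τ_n = 0.023935.
Rearranging for μ₀: μ₀ = (μ_n·τ_n − τ_data·x̄)/τ₀ = (560.2424·0.023935 − 0.022589·582.8) / 0.001346 = 0.244533/0.001346 ≈ 181.7.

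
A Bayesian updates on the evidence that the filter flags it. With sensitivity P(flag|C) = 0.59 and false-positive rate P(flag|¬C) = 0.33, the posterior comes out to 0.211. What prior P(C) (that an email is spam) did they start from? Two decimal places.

Bayes' rule in odds form gives O(C|E) = O(C)·[P(E|C)/P(E|¬C)], hence O(C) = O(C|E)/LR.
Posterior odds = 0.211/(1−0.211) = 0.2674. LR = 0.59/0.33 = 1.7879.
Prior odds = 0.2674/1.7879 = 0.1496, so P(C) = 0.1496/(1+0.1496) ≈ 0.13.

P(C) = 0.13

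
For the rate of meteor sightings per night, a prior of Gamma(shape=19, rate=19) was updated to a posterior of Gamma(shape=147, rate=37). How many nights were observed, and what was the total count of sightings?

n = 18 nights with total 128 sightings

Gamma–Poisson conjugacy: posterior shape = α + Σxᵢ, posterior rate = β + n.
Matching: Σxᵢ = 147 − 19 = 128 and n = 37 − 19 = 18.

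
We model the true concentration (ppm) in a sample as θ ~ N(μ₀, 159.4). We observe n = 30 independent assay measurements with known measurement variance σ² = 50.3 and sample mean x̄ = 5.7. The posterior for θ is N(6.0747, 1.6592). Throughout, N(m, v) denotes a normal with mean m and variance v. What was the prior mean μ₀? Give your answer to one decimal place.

μ₀ = 41.7

The posterior mean is a precision-weighted average: μ_n = (τ₀μ₀ + τ_data·x̄)/(τ₀+τ_data), with τ₀=1/σ₀² and τ_data=n/σ².
Here τ₀ = 1/159.4 = 0.006274 and τ_data = 30/50.3 = 0.596421, so τ_n = 0.602695.
Rearranging for μ₀: μ₀ = (μ_n·τ_n − τ_data·x̄)/τ₀ = (6.0747·0.602695 − 0.596421·5.7) / 0.006274 = 0.261592/0.006274 ≈ 41.7.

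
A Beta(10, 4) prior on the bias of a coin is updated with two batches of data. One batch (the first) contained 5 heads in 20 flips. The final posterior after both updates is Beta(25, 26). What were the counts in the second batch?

10 heads and 7 tails

Sequential conjugate updates are equivalent to a single update on the pooled data, so total successes = posterior α − prior α and total failures = posterior β − prior β.
Total across both batches: 25−10=15 heads, 26−4=22 tails.
Subtract the first batch: 15−5=10 heads and 22−15=7 tails.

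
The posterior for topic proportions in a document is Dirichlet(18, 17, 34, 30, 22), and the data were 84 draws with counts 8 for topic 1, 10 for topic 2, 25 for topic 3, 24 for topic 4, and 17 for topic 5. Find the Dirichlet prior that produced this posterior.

Dirichlet(10, 7, 9, 6, 5)

For a Dirichlet(α) prior with multinomial counts c, the posterior is Dirichlet(α + c) componentwise.
Subtract each count from the matching posterior parameter: 18−8=10, 17−10=7, 34−25=9, 30−24=6, 22−17=5.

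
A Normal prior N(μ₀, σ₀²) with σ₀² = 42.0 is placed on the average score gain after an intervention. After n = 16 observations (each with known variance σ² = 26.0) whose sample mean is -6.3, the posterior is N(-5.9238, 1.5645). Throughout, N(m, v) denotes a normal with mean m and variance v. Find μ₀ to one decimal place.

The posterior mean is a precision-weighted average: μ_n = (τ₀μ₀ + τ_data·x̄)/(τ₀+τ_data), with τ₀=1/σ₀² and τ_data=n/σ².
Here τ₀ = 1/42.0 = 0.023810 and τ_data = 16/26.0 = 0.615385, so τ_n = 0.639195.
Rearranging for μ₀: μ₀ = (μ_n·τ_n − τ_data·x̄)/τ₀ = (-5.9238·0.639195 − 0.615385·-6.3) / 0.023810 = 0.090462/0.023810 ≈ 3.8.

μ₀ = 3.8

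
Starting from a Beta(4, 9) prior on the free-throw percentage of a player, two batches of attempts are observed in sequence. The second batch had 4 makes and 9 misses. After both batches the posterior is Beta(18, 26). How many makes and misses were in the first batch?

10 makes and 8 misses

Because Beta–binomial updating is additive in the counts, the combined data contributed (α_post−α_prior, β_post−β_prior) successes and failures.
Total across both batches: 18−4=14 makes, 26−9=17 misses.
Subtract the second batch: 14−4=10 makes and 17−9=8 misses.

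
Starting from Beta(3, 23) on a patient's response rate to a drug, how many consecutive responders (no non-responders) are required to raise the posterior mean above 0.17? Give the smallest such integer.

After k responders and 0 non-responders the posterior is Beta(3+k, 23), with mean (3+k)/(3+23+k).
Set (3+k)/(26+k) > 0.17 and solve: k > (0.17·26 − 3)/(1 − 0.17) = 1.711.
The smallest integer exceeding 1.711 is 2, and checking k=2: (5)/(28) = 0.1786 > 0.17.

k = 2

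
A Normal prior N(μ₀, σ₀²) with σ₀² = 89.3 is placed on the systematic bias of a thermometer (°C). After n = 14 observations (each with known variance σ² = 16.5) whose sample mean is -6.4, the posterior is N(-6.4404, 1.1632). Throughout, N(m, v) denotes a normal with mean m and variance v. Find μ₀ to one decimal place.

μ₀ = -9.5

With known observation variance, the Normal–Normal posterior has precision τ_n = τ₀ + n/σ² and mean μ_n = (τ₀μ₀ + (n/σ²)x̄)/τ_n.
Here τ₀ = 1/89.3 = 0.011198 and τ_data = 14/16.5 = 0.848485, so τ_n = 0.859683.
Rearranging for μ₀: μ₀ = (μ_n·τ_n − τ_data·x̄)/τ₀ = (-6.4404·0.859683 − 0.848485·-6.4) / 0.011198 = -0.106398/0.011198 ≈ -9.5.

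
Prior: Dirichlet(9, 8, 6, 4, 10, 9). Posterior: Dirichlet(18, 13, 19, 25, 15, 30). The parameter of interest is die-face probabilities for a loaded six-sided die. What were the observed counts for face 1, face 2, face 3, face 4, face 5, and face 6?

For a Dirichlet(α) prior with multinomial counts c, the posterior is Dirichlet(α + c) componentwise.
Counts are posterior − prior componentwise: 18−9=9, 13−8=5, 19−6=13, 25−4=21, 15−10=5, 30−9=21.

counts (9, 5, 13, 21, 5, 21)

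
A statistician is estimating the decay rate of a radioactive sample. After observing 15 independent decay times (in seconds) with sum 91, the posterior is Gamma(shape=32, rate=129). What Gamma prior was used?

Gamma–exponential conjugacy: posterior shape = α + n, posterior rate = β + Σtᵢ.
So α = 32 − 15 = 17 and β = 129 − 91 = 38.

Gamma(shape=17, rate=38)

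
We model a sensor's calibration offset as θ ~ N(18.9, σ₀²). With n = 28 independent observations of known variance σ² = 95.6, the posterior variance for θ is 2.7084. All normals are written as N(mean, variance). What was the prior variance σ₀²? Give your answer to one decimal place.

σ₀² = 13.1

For the Normal–Normal model with known σ², precisions add: τ_n = τ₀ + n/σ².
So 1/σ₀² = 1/2.7084 − 28/95.6 = 0.369222 − 0.292887 = 0.076335.
Hence σ₀² = 1/0.076335 ≈ 13.1.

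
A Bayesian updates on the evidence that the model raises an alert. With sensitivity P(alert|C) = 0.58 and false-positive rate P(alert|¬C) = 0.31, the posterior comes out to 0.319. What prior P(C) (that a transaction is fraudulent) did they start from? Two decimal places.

P(C) = 0.20

Bayes' rule in odds form gives O(C|E) = O(C)·[P(E|C)/P(E|¬C)], hence O(C) = O(C|E)/LR.
Posterior odds = 0.319/(1−0.319) = 0.4684. LR = 0.58/0.31 = 1.8710.
Prior odds = 0.4684/1.8710 = 0.2503, so P(C) = 0.2503/(1+0.2503) ≈ 0.20.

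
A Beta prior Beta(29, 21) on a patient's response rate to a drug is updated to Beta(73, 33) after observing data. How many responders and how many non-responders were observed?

44 responders and 12 non-responders

Beta is conjugate to the binomial likelihood: posterior = Beta(α+s, β+f).
Match parameters: s=73−29=44, f=33−21=12.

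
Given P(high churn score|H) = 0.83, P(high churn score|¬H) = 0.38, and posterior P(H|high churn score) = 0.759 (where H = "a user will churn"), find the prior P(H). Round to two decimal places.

Bayes' rule in odds form gives O(H|E) = O(H)·[P(E|H)/P(E|¬H)], hence O(H) = O(H|E)/LR.
Posterior odds = 0.759/(1−0.759) = 3.1494. LR = 0.83/0.38 = 2.1842.
Prior odds = 3.1494/2.1842 = 1.4419, so P(H) = 1.4419/(1+1.4419) ≈ 0.59.

P(H) = 0.59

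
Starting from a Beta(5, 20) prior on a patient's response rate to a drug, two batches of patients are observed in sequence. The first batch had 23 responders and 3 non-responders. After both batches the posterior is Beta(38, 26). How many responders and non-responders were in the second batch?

10 responders and 3 non-responders

Sequential conjugate updates are equivalent to a single update on the pooled data, so total successes = posterior α − prior α and total failures = posterior β − prior β.
Total across both batches: 38−5=33 responders, 26−20=6 non-responders.
Subtract the first batch: 33−23=10 responders and 6−3=3 non-responders.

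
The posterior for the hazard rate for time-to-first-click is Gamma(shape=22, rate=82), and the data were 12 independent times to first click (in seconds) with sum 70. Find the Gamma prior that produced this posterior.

For an exponential likelihood with a Gamma(α, β) prior on the rate, n observations with total T give posterior Gamma(α+n, β+T).
So α = 22 − 12 = 10 and β = 82 − 70 = 12.

Gamma(shape=10, rate=12)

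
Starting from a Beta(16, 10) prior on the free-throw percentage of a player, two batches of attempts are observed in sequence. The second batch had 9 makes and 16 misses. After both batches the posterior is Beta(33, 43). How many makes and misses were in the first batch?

Sequential conjugate updates are equivalent to a single update on the pooled data, so total successes = posterior α − prior α and total failures = posterior β − prior β.
Total across both batches: 33−16=17 makes, 43−10=33 misses.
Subtract the second batch: 17−9=8 makes and 33−16=17 misses.

8 makes and 17 misses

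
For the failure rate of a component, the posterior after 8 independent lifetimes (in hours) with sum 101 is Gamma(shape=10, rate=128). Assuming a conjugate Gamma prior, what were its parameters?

Gamma–exponential conjugacy: posterior shape = α + n, posterior rate = β + Σtᵢ.
So α = 10 − 8 = 2 and β = 128 − 101 = 27.

Gamma(shape=2, rate=27)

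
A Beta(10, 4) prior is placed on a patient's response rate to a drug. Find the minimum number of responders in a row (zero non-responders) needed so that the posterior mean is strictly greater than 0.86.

k = 15

After k responders and 0 non-responders the posterior is Beta(10+k, 4), with mean (10+k)/(10+4+k).
Set (10+k)/(14+k) > 0.86 and solve: k > (0.86·14 − 10)/(1 − 0.86) = 14.571.
The smallest integer exceeding 14.571 is 15.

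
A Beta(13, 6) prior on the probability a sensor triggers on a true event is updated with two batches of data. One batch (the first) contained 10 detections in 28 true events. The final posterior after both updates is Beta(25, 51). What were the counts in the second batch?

2 detections and 27 misses

Sequential conjugate updates are equivalent to a single update on the pooled data, so total successes = posterior α − prior α and total failures = posterior β − prior β.
Total across both batches: 25−13=12 detections, 51−6=45 misses.
Subtract the first batch: 12−10=2 detections and 45−18=27 misses.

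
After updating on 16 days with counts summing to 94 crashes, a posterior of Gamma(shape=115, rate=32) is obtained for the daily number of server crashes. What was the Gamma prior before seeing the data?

Gamma(shape=21, rate=16)

A Gamma(α, β) prior (rate parametrization) on a Poisson rate with n observations summing to S gives posterior Gamma(α+S, β+n).
So α = 115 − 94 = 21 and β = 32 − 16 = 16.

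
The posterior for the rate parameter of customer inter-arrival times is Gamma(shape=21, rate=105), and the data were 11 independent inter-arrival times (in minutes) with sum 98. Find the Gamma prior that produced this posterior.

Gamma–exponential conjugacy: posterior shape = α + n, posterior rate = β + Σtᵢ.
So α = 21 − 11 = 10 and β = 105 − 98 = 7.

Gamma(shape=10, rate=7)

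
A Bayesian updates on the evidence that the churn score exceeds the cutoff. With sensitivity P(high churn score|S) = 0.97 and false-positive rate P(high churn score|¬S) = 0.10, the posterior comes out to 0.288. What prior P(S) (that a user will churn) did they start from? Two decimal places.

P(S) = 0.04

Bayes' rule in odds form gives O(S|E) = O(S)·[P(E|S)/P(E|¬S)], hence O(S) = O(S|E)/LR.
Posterior odds = 0.288/(1−0.288) = 0.4045. LR = 0.97/0.10 = 9.7000.
Prior odds = 0.4045/9.7000 = 0.0417, so P(S) = 0.0417/(1+0.0417) ≈ 0.04.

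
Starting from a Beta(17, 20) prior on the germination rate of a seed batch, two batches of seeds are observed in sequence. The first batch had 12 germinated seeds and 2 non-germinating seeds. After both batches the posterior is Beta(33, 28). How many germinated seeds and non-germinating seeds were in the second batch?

4 germinated seeds and 6 non-germinating seeds

Because Beta–binomial updating is additive in the counts, the combined data contributed (α_post−α_prior, β_post−β_prior) successes and failures.
Total across both batches: 33−17=16 germinated seeds, 28−20=8 non-germinating seeds.
Subtract the first batch: 16−12=4 germinated seeds and 8−2=6 non-germinating seeds.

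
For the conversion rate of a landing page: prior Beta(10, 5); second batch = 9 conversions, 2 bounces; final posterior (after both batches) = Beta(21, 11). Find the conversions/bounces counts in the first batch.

2 conversions and 4 bounces

Because Beta–binomial updating is additive in the counts, the combined data contributed (α_post−α_prior, β_post−β_prior) successes and failures.
Total across both batches: 21−10=11 conversions, 11−5=6 bounces.
Subtract the second batch: 11−9=2 conversions and 6−2=4 bounces.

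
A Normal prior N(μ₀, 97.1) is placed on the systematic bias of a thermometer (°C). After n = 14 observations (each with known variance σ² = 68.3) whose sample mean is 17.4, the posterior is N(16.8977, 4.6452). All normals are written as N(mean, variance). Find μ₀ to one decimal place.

The posterior mean is a precision-weighted average: μ_n = (τ₀μ₀ + τ_data·x̄)/(τ₀+τ_data), with τ₀=1/σ₀² and τ_data=n/σ².
Here τ₀ = 1/97.1 = 0.010299 and τ_data = 14/68.3 = 0.204978, so τ_n = 0.215277.
Rearranging for μ₀: μ₀ = (μ_n·τ_n − τ_data·x̄)/τ₀ = (16.8977·0.215277 − 0.204978·17.4) / 0.010299 = 0.071069/0.010299 ≈ 6.9.

μ₀ = 6.9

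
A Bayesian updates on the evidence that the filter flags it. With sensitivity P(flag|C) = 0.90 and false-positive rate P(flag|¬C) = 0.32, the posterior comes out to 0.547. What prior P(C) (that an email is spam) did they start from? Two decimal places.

Bayes' rule in odds form gives O(C|E) = O(C)·[P(E|C)/P(E|¬C)], hence O(C) = O(C|E)/LR.
Posterior odds = 0.547/(1−0.547) = 1.2075. LR = 0.90/0.32 = 2.8125.
Prior odds = 1.2075/2.8125 = 0.4293, so P(C) = 0.4293/(1+0.4293) ≈ 0.30.

P(C) = 0.30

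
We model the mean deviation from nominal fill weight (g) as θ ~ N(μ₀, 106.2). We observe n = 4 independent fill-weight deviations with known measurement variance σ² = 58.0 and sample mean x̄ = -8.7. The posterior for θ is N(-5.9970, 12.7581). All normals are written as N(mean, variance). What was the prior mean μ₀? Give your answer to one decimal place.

With known observation variance, the Normal–Normal posterior has precision τ_n = τ₀ + n/σ² and mean μ_n = (τ₀μ₀ + (n/σ²)x̄)/τ_n.
Here τ₀ = 1/106.2 = 0.009416 and τ_data = 4/58.0 = 0.068966, so τ_n = 0.078382.
Rearranging for μ₀: μ₀ = (μ_n·τ_n − τ_data·x̄)/τ₀ = (-5.9970·0.078382 − 0.068966·-8.7) / 0.009416 = 0.129947/0.009416 ≈ 13.8.

μ₀ = 13.8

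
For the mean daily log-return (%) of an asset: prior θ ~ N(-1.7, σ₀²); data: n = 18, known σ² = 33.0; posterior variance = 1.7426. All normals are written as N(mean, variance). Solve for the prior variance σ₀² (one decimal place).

σ₀² = 35.2

For the Normal–Normal model with known σ², precisions add: τ_n = τ₀ + n/σ².
So 1/σ₀² = 1/1.7426 − 18/33.0 = 0.573855 − 0.545455 = 0.028400.
Hence σ₀² = 1/0.028400 ≈ 35.2.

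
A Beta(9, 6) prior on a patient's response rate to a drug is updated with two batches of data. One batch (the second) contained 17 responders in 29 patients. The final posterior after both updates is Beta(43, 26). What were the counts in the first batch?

17 responders and 8 non-responders

Sequential conjugate updates are equivalent to a single update on the pooled data, so total successes = posterior α − prior α and total failures = posterior β − prior β.
Total across both batches: 43−9=34 responders, 26−6=20 non-responders.
Subtract the second batch: 34−17=17 responders and 20−12=8 non-responders.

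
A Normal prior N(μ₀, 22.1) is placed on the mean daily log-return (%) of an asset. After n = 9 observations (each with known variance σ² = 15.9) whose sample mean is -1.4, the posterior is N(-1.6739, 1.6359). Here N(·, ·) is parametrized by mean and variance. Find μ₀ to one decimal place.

μ₀ = -5.1

With known observation variance, the Normal–Normal posterior has precision τ_n = τ₀ + n/σ² and mean μ_n = (τ₀μ₀ + (n/σ²)x̄)/τ_n.
Here τ₀ = 1/22.1 = 0.045249 and τ_data = 9/15.9 = 0.566038, so τ_n = 0.611287.
Rearranging for μ₀: μ₀ = (μ_n·τ_n − τ_data·x̄)/τ₀ = (-1.6739·0.611287 − 0.566038·-1.4) / 0.045249 = -0.230780/0.045249 ≈ -5.1.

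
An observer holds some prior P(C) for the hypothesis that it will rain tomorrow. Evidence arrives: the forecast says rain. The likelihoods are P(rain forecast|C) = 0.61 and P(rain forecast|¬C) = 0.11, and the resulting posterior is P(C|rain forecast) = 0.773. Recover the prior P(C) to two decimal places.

In odds form, posterior odds = prior odds × likelihood ratio, so prior odds = posterior odds ÷ LR.
Posterior odds = 0.773/(1−0.773) = 3.4053. LR = 0.61/0.11 = 5.5455.
Prior odds = 3.4053/5.5455 = 0.6141, so P(C) = 0.6141/(1+0.6141) ≈ 0.38.

P(C) = 0.38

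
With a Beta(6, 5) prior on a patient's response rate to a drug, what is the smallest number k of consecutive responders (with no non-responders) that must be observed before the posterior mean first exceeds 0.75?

k = 10

After k responders and 0 non-responders the posterior is Beta(6+k, 5), with mean (6+k)/(6+5+k).
Set (6+k)/(11+k) > 0.75 and solve: k > (0.75·11 − 6)/(1 − 0.75) = 9.000.
The smallest integer exceeding 9.000 is 10, and checking k=10: (16)/(21) = 0.7619 > 0.75.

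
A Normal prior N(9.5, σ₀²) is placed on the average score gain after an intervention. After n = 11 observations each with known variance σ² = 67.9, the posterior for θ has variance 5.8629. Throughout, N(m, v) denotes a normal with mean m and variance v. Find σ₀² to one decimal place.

σ₀² = 116.8

Posterior precision equals prior precision plus data precision: 1/σ_n² = 1/σ₀² + n/σ².
So 1/σ₀² = 1/5.8629 − 11/67.9 = 0.170564 − 0.162003 = 0.008561.
Hence σ₀² = 1/0.008561 ≈ 116.8.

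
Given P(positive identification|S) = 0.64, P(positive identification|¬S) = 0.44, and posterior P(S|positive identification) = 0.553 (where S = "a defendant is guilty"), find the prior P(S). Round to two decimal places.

P(S) = 0.46

Bayes' rule in odds form gives O(S|E) = O(S)·[P(E|S)/P(E|¬S)], hence O(S) = O(S|E)/LR.
Posterior odds = 0.553/(1−0.553) = 1.2371. LR = 0.64/0.44 = 1.4545.
Prior odds = 1.2371/1.4545 = 0.8505, so P(S) = 0.8505/(1+0.8505) ≈ 0.46.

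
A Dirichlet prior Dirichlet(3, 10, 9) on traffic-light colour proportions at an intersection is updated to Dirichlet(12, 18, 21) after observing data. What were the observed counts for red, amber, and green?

For a Dirichlet(α) prior with multinomial counts c, the posterior is Dirichlet(α + c) componentwise.
Counts are posterior − prior componentwise: 12−3=9, 18−10=8, 21−9=12.

counts (9, 8, 12)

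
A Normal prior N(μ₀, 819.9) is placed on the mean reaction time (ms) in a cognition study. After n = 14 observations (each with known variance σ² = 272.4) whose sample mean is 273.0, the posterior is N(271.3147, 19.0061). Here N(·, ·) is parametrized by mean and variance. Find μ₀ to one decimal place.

The posterior mean is a precision-weighted average: μ_n = (τ₀μ₀ + τ_data·x̄)/(τ₀+τ_data), with τ₀=1/σ₀² and τ_data=n/σ².
Here τ₀ = 1/819.9 = 0.001220 and τ_data = 14/272.4 = 0.051395, so τ_n = 0.052615.
Rearranging for μ₀: μ₀ = (μ_n·τ_n − τ_data·x̄)/τ₀ = (271.3147·0.052615 − 0.051395·273.0) / 0.001220 = 0.244388/0.001220 ≈ 200.3.

μ₀ = 200.3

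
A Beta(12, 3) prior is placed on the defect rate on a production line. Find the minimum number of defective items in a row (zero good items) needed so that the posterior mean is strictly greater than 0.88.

k = 11

After k defective items and 0 good items the posterior is Beta(12+k, 3), with mean (12+k)/(12+3+k).
Set (12+k)/(15+k) > 0.88 and solve: k > (0.88·15 − 12)/(1 − 0.88) = 10.000.
The smallest integer exceeding 10.000 is 11, and checking k=11: (23)/(26) = 0.8846 > 0.88.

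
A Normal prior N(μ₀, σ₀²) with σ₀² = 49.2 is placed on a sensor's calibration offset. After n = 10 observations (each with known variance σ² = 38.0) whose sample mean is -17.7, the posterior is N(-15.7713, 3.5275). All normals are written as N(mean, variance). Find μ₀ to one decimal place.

μ₀ = 9.2

The posterior mean is a precision-weighted average: μ_n = (τ₀μ₀ + τ_data·x̄)/(τ₀+τ_data), with τ₀=1/σ₀² and τ_data=n/σ².
Here τ₀ = 1/49.2 = 0.020325 and τ_data = 10/38.0 = 0.263158, so τ_n = 0.283483.
Rearranging for μ₀: μ₀ = (μ_n·τ_n − τ_data·x̄)/τ₀ = (-15.7713·0.283483 − 0.263158·-17.7) / 0.020325 = 0.187001/0.020325 ≈ 9.2.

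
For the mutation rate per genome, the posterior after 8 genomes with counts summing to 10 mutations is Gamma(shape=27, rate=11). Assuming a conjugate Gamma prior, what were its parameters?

A Gamma(α, β) prior (rate parametrization) on a Poisson rate with n observations summing to S gives posterior Gamma(α+S, β+n).
So α = 27 − 10 = 17 and β = 11 − 8 = 3.

Gamma(shape=17, rate=3)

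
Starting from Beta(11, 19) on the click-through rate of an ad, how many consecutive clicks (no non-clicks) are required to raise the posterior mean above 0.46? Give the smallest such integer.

After k clicks and 0 non-clicks the posterior is Beta(11+k, 19), with mean (11+k)/(11+19+k).
Set (11+k)/(30+k) > 0.46 and solve: k > (0.46·30 − 11)/(1 − 0.46) = 5.185.
The smallest integer exceeding 5.185 is 6, and checking k=6: (17)/(36) = 0.4722 > 0.46.

k = 6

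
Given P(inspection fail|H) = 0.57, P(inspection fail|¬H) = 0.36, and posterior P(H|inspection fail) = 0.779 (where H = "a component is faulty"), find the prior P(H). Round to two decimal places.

Bayes' rule in odds form gives O(H|E) = O(H)·[P(E|H)/P(E|¬H)], hence O(H) = O(H|E)/LR.
Posterior odds = 0.779/(1−0.779) = 3.5249. LR = 0.57/0.36 = 1.5833.
Prior odds = 3.5249/1.5833 = 2.2263, so P(H) = 2.2263/(1+2.2263) ≈ 0.69.

P(H) = 0.69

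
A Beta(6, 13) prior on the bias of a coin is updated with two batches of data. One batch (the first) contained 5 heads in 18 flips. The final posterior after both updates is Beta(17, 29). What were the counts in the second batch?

6 heads and 3 tails

Because Beta–binomial updating is additive in the counts, the combined data contributed (α_post−α_prior, β_post−β_prior) successes and failures.
Total across both batches: 17−6=11 heads, 29−13=16 tails.
Subtract the first batch: 11−5=6 heads and 16−13=3 tails.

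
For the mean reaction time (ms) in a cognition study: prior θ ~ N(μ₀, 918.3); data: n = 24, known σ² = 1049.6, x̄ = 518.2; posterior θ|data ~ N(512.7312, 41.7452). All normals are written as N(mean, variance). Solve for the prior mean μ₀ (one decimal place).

With known observation variance, the Normal–Normal posterior has precision τ_n = τ₀ + n/σ² and mean μ_n = (τ₀μ₀ + (n/σ²)x̄)/τ_n.
Here τ₀ = 1/918.3 = 0.001089 and τ_data = 24/1049.6 = 0.022866, so τ_n = 0.023955.
Rearranging for μ₀: μ₀ = (μ_n·τ_n − τ_data·x̄)/τ₀ = (512.7312·0.023955 − 0.022866·518.2) / 0.001089 = 0.433315/0.001089 ≈ 397.9.

μ₀ = 397.9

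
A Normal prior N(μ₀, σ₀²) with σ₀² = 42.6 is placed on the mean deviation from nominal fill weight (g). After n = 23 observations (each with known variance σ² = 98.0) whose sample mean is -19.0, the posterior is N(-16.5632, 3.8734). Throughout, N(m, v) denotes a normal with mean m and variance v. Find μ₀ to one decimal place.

With known observation variance, the Normal–Normal posterior has precision τ_n = τ₀ + n/σ² and mean μ_n = (τ₀μ₀ + (n/σ²)x̄)/τ_n.
Here τ₀ = 1/42.6 = 0.023474 and τ_data = 23/98.0 = 0.234694, so τ_n = 0.258168.
Rearranging for μ₀: μ₀ = (μ_n·τ_n − τ_data·x̄)/τ₀ = (-16.5632·0.258168 − 0.234694·-19.0) / 0.023474 = 0.183098/0.023474 ≈ 7.8.

μ₀ = 7.8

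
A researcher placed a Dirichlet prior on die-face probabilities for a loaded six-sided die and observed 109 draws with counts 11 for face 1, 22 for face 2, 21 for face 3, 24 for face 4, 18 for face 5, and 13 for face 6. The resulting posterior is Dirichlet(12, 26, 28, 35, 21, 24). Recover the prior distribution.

For a Dirichlet(α) prior with multinomial counts c, the posterior is Dirichlet(α + c) componentwise.
Subtract each count from the matching posterior parameter: 12−11=1, 26−22=4, 28−21=7, 35−24=11, 21−18=3, 24−13=11.

Dirichlet(1, 4, 7, 11, 3, 11)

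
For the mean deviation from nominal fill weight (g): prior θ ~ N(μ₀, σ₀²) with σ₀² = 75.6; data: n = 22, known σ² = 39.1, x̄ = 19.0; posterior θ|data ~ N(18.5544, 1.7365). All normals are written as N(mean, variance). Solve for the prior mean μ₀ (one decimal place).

μ₀ = -0.4

With known observation variance, the Normal–Normal posterior has precision τ_n = τ₀ + n/σ² and mean μ_n = (τ₀μ₀ + (n/σ²)x̄)/τ_n.
Here τ₀ = 1/75.6 = 0.013228 and τ_data = 22/39.1 = 0.562660, so τ_n = 0.575888.
Rearranging for μ₀: μ₀ = (μ_n·τ_n − τ_data·x̄)/τ₀ = (18.5544·0.575888 − 0.562660·19.0) / 0.013228 = -0.005284/0.013228 ≈ -0.4.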